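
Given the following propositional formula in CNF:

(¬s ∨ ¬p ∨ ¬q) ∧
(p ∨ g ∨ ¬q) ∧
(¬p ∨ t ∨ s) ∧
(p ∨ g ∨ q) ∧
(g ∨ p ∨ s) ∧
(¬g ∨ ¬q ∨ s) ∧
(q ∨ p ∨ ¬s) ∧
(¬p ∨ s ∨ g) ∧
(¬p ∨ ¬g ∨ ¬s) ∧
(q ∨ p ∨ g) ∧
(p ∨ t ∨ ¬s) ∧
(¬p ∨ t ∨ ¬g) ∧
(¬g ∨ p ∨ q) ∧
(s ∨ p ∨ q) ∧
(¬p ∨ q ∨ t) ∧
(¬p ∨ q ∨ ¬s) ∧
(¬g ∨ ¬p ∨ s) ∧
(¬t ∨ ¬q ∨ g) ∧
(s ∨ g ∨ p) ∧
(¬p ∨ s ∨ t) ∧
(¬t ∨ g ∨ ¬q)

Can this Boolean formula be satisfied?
Yes

Yes, the formula is satisfiable.

One satisfying assignment is: p=False, t=True, q=True, g=True, s=True

Verification: With this assignment, all 21 clauses evaluate to true.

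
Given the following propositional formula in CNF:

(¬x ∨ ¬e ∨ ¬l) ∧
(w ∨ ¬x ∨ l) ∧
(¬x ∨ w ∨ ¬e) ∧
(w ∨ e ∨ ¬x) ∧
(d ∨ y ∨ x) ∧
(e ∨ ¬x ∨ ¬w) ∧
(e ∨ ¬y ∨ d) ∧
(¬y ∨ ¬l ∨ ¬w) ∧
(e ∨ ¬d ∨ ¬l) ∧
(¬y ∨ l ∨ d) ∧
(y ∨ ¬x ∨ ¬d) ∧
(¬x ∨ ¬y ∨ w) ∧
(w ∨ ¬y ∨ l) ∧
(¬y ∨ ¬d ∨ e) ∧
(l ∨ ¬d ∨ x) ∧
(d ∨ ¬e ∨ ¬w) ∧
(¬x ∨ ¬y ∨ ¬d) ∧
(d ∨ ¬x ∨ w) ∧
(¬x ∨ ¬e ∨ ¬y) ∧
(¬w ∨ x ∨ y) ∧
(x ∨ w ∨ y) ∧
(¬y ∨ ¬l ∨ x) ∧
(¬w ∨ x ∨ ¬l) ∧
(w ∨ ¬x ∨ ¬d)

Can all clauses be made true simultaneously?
No

No, the formula is not satisfiable.

No assignment of truth values to the variables can make all 24 clauses true simultaneously.

The formula is UNSAT (unsatisfiable).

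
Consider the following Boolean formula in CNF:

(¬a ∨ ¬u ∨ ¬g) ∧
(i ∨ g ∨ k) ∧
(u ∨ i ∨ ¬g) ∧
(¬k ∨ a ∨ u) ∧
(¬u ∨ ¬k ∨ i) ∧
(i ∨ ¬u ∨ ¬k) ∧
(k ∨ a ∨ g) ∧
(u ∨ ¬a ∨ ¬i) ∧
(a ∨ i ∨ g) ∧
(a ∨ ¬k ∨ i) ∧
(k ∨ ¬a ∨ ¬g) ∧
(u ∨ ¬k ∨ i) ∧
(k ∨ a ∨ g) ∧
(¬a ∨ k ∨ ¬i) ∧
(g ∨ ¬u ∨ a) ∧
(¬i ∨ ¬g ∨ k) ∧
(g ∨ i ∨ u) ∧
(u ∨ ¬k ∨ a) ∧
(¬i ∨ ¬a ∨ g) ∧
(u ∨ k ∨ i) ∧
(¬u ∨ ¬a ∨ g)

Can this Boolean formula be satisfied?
Yes

Yes, the formula is satisfiable.

One satisfying assignment is: g=True, k=True, u=True, i=True, a=False

Verification: With this assignment, all 21 clauses evaluate to true.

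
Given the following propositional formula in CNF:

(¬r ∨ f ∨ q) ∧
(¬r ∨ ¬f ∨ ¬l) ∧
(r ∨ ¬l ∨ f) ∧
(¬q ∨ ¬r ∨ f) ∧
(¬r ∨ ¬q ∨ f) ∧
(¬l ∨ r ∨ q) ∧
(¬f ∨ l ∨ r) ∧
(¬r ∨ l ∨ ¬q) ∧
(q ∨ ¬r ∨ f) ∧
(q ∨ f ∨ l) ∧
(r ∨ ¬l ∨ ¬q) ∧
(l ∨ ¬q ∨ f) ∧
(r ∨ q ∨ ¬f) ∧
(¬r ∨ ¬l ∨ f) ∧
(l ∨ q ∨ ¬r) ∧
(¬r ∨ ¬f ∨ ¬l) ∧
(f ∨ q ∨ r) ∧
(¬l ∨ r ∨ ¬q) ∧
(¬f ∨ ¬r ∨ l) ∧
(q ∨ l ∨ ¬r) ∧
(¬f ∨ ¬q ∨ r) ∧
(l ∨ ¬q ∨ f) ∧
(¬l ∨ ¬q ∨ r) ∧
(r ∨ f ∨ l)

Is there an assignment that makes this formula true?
No

No, the formula is not satisfiable.

No assignment of truth values to the variables can make all 24 clauses true simultaneously.

The formula is UNSAT (unsatisfiable).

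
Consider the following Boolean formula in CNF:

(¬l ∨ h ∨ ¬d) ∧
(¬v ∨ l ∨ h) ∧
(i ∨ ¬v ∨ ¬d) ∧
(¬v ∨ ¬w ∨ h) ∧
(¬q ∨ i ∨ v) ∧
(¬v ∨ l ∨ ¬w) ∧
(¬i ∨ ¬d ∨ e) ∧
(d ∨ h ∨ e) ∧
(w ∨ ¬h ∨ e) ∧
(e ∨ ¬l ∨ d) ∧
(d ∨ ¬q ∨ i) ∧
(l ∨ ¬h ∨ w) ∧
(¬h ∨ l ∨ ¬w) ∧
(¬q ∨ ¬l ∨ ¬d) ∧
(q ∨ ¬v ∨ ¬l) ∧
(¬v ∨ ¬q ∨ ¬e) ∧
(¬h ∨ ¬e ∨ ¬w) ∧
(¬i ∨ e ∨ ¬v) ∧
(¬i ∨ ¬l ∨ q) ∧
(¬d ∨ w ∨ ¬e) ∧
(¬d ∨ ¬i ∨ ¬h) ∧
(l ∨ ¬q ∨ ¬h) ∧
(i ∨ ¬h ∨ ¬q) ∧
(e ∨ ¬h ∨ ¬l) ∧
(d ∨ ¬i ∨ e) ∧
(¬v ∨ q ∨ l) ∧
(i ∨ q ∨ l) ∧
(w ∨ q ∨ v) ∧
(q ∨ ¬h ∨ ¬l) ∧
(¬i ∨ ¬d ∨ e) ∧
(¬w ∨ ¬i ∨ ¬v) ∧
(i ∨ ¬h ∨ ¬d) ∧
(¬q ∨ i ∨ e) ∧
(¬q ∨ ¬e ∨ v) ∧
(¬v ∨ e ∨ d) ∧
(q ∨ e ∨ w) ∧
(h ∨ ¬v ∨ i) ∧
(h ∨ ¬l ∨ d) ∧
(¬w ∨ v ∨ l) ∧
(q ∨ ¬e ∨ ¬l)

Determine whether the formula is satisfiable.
No

No, the formula is not satisfiable.

No assignment of truth values to the variables can make all 40 clauses true simultaneously.

The formula is UNSAT (unsatisfiable).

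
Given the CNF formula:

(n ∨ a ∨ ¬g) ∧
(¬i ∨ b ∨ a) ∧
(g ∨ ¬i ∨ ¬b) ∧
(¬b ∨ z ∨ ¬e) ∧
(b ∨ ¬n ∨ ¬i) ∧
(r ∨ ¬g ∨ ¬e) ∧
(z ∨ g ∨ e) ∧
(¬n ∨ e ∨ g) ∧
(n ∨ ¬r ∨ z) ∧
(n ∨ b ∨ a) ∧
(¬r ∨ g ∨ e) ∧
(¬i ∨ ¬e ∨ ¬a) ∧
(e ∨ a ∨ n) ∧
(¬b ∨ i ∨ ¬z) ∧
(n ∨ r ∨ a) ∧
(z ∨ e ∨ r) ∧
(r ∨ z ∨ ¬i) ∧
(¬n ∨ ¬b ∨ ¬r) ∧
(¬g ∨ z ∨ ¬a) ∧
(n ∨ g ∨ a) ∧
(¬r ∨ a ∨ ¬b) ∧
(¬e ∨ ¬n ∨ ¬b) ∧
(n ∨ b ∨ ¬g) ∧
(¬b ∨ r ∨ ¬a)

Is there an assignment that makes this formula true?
Yes

Yes, the formula is satisfiable.

One satisfying assignment is: e=False, a=True, r=False, z=True, g=False, b=False, n=False, i=False

Verification: With this assignment, all 24 clauses evaluate to true.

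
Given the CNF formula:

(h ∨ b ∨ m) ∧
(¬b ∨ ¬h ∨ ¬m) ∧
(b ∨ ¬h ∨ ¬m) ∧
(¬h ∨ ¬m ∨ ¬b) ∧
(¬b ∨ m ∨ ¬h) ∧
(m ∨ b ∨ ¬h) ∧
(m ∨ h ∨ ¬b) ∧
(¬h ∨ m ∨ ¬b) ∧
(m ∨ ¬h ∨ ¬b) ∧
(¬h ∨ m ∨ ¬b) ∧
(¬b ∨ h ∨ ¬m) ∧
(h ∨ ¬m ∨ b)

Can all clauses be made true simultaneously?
No

No, the formula is not satisfiable.

No assignment of truth values to the variables can make all 12 clauses true simultaneously.

The formula is UNSAT (unsatisfiable).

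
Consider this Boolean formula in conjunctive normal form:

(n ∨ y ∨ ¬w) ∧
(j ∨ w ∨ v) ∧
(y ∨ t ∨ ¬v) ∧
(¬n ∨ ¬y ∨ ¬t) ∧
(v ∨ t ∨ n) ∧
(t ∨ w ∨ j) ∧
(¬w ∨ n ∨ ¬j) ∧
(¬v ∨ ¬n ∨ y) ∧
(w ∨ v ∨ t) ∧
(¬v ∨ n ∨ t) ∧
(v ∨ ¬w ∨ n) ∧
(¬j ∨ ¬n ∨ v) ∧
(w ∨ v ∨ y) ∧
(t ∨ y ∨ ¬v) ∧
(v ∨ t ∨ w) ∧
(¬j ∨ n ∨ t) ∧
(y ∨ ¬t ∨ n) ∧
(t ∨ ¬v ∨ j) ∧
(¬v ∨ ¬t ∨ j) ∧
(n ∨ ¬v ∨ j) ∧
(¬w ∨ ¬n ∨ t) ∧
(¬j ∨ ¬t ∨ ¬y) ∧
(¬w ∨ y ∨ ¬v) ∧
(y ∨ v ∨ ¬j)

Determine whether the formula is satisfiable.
Yes

Yes, the formula is satisfiable.

One satisfying assignment is: y=False, t=True, j=False, w=True, n=True, v=False

Verification: With this assignment, all 24 clauses evaluate to true.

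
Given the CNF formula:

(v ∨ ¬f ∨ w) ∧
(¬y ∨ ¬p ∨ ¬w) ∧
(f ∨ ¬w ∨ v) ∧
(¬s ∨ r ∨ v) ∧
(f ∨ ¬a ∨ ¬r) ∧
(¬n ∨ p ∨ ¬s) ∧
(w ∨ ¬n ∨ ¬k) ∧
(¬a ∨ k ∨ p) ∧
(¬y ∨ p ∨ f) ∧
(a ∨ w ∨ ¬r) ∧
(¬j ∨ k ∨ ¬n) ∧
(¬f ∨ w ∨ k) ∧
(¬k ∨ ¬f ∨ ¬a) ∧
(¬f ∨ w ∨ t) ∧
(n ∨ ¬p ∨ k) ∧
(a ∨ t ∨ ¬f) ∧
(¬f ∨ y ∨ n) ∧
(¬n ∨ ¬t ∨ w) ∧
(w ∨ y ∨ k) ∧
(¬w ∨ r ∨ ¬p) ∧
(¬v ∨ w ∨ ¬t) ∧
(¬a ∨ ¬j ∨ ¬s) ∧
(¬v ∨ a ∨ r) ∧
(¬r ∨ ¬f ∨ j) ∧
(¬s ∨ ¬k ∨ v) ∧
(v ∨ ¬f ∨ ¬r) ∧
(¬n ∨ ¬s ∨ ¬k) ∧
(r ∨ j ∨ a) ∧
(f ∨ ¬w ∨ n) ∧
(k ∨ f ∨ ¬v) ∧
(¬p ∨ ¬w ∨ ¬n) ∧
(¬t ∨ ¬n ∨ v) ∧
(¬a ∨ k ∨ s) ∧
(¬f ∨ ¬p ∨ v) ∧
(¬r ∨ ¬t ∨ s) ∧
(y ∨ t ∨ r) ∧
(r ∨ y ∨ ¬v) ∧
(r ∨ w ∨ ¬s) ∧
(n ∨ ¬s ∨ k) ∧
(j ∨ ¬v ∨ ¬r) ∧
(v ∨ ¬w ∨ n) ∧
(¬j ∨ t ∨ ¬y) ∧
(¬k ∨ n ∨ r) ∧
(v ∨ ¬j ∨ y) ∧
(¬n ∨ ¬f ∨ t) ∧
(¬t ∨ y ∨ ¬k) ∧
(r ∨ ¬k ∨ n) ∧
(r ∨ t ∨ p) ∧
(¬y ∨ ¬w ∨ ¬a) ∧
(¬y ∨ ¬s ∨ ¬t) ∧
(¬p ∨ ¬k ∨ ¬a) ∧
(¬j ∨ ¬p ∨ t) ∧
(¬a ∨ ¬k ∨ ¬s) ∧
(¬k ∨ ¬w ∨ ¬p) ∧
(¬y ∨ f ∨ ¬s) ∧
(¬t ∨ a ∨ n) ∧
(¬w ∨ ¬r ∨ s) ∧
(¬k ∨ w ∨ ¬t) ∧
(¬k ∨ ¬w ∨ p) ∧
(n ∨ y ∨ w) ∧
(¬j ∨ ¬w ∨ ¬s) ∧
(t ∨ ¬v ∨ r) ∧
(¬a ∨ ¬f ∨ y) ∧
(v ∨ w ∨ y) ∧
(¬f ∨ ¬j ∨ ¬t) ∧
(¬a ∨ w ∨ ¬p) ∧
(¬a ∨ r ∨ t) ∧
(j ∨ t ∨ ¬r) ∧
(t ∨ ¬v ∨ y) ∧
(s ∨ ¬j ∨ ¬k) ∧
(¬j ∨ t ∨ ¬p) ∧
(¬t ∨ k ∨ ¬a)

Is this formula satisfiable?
No

No, the formula is not satisfiable.

No assignment of truth values to the variables can make all 72 clauses true simultaneously.

The formula is UNSAT (unsatisfiable).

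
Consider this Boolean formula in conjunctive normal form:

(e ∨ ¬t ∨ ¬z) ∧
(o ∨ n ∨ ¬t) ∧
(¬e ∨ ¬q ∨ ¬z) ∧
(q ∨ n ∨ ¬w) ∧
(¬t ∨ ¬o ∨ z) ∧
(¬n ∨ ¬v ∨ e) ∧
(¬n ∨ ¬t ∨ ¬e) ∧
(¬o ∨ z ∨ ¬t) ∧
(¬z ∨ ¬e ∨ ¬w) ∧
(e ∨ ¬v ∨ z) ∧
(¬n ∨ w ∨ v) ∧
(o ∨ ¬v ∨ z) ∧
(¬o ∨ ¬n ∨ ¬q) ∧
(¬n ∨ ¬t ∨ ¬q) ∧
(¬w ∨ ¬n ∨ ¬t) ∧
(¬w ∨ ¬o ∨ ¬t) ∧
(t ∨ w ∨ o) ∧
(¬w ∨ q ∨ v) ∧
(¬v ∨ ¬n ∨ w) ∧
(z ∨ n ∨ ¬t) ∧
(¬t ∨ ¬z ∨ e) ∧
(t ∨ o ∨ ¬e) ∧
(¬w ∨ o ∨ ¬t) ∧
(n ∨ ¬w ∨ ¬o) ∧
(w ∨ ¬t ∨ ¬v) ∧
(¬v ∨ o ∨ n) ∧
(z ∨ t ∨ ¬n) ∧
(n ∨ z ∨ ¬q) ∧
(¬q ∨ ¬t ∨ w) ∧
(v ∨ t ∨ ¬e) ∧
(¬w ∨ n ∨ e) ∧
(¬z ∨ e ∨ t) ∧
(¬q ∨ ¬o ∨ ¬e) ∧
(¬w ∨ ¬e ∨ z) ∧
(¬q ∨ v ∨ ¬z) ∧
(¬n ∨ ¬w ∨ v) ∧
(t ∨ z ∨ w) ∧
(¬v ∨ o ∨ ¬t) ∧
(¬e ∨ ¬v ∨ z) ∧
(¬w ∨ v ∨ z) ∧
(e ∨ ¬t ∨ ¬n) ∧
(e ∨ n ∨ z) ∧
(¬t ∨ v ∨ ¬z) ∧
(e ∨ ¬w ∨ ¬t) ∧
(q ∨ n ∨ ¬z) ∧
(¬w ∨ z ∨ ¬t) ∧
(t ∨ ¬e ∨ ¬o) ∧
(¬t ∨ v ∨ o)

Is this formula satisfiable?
No

No, the formula is not satisfiable.

No assignment of truth values to the variables can make all 48 clauses true simultaneously.

The formula is UNSAT (unsatisfiable).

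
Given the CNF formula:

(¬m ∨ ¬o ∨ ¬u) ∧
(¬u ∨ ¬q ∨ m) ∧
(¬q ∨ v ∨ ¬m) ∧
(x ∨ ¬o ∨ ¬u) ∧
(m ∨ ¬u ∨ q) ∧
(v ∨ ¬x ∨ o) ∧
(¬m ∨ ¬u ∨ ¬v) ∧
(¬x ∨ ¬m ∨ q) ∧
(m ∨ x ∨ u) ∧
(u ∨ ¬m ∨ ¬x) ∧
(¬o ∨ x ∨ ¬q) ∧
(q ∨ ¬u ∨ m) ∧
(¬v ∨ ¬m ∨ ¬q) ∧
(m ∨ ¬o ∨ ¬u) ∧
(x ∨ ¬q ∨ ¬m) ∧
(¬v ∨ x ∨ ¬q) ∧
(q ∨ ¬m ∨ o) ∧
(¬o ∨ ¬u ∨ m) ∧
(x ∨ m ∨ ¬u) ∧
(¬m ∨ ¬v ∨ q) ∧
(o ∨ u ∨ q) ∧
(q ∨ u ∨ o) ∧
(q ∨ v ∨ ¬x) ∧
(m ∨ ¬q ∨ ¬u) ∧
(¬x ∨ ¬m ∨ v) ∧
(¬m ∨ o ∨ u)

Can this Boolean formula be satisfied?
Yes

Yes, the formula is satisfiable.

One satisfying assignment is: x=False, v=False, u=False, o=True, q=False, m=True

Verification: With this assignment, all 26 clauses evaluate to true.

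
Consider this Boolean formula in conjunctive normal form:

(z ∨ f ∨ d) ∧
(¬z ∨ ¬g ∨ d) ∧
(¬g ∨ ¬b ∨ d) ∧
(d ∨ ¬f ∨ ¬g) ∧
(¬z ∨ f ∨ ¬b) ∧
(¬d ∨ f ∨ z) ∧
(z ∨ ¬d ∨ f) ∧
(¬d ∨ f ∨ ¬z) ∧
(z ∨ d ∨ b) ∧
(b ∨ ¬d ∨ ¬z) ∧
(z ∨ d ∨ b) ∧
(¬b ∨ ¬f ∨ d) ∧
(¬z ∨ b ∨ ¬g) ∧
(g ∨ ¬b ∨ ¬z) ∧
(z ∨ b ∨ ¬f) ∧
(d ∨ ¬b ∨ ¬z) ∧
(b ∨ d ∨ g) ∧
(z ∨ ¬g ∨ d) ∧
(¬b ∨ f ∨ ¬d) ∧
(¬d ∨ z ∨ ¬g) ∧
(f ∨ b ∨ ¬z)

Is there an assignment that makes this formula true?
Yes

Yes, the formula is satisfiable.

One satisfying assignment is: d=True, z=False, f=True, b=True, g=False

Verification: With this assignment, all 21 clauses evaluate to true.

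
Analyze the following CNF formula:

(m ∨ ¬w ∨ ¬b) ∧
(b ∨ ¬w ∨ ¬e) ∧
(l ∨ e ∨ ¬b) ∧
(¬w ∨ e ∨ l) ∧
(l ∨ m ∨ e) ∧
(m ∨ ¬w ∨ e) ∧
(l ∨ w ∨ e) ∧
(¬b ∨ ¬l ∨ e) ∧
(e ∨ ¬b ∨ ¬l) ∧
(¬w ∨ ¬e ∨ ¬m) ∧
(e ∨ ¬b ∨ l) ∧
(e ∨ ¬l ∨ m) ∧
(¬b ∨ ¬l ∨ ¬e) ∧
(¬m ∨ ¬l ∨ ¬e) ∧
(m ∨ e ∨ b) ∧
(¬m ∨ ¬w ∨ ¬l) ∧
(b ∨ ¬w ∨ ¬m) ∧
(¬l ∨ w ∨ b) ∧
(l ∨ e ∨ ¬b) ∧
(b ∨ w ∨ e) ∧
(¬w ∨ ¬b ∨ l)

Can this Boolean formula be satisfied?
Yes

Yes, the formula is satisfiable.

One satisfying assignment is: l=False, w=False, b=False, e=True, m=False

Verification: With this assignment, all 21 clauses evaluate to true.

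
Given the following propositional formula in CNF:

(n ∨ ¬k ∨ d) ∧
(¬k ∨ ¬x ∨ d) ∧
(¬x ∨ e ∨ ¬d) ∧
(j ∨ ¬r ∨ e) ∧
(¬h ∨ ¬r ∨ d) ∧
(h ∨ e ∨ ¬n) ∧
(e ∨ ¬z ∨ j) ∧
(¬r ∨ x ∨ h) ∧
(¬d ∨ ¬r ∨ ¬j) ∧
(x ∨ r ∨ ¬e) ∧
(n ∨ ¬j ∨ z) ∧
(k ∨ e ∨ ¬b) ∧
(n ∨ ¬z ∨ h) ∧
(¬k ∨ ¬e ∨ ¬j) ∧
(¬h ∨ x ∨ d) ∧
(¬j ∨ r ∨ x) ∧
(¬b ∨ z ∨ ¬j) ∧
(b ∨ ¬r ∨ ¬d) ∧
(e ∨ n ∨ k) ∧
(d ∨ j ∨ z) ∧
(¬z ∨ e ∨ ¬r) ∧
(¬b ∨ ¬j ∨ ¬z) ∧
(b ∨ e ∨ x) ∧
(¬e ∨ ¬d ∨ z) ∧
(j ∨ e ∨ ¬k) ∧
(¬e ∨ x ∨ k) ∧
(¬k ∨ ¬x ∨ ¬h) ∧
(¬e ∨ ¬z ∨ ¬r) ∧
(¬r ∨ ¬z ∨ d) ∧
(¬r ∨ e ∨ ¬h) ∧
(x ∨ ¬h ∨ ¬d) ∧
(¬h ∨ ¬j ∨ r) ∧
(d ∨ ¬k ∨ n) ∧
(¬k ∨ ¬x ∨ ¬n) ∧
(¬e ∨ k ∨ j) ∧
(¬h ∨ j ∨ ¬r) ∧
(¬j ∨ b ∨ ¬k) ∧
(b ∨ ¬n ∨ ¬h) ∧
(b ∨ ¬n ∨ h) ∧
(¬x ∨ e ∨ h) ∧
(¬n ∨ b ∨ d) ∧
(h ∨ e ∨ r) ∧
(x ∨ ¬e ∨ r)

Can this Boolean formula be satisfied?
No

No, the formula is not satisfiable.

No assignment of truth values to the variables can make all 43 clauses true simultaneously.

The formula is UNSAT (unsatisfiable).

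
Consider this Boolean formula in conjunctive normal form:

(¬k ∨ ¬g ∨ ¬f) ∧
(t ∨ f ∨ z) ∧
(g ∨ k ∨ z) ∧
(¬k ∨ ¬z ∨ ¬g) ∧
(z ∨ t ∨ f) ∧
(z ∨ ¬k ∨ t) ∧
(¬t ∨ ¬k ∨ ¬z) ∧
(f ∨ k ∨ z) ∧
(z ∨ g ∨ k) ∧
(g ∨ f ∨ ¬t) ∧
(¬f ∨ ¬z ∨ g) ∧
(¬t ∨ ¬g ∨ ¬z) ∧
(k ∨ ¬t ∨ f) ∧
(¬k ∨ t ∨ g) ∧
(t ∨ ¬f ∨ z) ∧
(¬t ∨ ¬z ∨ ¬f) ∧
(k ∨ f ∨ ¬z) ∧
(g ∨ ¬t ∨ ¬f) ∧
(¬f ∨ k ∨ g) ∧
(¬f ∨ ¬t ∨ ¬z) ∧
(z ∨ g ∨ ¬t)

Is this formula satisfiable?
Yes

Yes, the formula is satisfiable.

One satisfying assignment is: z=True, t=False, f=True, k=False, g=True

Verification: With this assignment, all 21 clauses evaluate to true.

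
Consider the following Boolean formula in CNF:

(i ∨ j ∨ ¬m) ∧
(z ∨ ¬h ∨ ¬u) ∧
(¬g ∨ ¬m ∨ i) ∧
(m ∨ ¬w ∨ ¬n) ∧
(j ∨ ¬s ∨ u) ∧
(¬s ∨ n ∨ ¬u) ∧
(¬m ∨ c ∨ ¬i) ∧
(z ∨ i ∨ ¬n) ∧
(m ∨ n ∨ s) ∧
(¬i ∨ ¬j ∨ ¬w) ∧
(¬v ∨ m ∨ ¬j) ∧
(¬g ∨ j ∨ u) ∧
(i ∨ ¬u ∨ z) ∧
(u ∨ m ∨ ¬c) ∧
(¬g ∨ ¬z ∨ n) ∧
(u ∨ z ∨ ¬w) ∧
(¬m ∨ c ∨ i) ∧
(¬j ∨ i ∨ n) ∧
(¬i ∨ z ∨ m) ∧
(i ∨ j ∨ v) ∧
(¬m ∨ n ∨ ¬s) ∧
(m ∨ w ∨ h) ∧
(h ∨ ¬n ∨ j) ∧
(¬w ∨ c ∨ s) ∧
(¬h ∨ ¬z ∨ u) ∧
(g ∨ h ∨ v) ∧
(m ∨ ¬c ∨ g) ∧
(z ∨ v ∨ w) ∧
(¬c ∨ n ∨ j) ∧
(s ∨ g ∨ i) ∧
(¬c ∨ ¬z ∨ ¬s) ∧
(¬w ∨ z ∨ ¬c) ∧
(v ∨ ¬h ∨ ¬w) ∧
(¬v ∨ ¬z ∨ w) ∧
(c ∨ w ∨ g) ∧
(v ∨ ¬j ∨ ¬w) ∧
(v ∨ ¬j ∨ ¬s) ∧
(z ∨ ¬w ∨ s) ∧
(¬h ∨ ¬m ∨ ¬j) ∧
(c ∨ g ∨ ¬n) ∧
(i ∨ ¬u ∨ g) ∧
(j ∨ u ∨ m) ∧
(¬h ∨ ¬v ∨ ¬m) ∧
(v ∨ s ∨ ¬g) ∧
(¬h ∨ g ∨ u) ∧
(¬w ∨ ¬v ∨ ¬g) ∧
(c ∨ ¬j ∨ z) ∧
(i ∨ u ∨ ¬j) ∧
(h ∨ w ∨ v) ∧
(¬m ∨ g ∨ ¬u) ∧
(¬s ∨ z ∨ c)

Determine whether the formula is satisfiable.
Yes

Yes, the formula is satisfiable.

One satisfying assignment is: m=True, u=False, h=False, s=False, j=True, w=False, c=True, g=False, n=False, z=False, i=True, v=True

Verification: With this assignment, all 51 clauses evaluate to true.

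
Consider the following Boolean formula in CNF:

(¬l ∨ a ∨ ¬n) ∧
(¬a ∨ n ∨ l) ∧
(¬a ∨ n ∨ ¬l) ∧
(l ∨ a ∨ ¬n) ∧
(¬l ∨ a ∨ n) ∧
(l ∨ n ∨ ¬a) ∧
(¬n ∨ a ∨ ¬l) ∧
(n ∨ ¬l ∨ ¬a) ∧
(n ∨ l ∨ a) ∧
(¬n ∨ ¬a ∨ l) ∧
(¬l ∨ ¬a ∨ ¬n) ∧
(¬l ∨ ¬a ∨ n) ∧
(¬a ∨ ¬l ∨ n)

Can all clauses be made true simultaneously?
No

No, the formula is not satisfiable.

No assignment of truth values to the variables can make all 13 clauses true simultaneously.

The formula is UNSAT (unsatisfiable).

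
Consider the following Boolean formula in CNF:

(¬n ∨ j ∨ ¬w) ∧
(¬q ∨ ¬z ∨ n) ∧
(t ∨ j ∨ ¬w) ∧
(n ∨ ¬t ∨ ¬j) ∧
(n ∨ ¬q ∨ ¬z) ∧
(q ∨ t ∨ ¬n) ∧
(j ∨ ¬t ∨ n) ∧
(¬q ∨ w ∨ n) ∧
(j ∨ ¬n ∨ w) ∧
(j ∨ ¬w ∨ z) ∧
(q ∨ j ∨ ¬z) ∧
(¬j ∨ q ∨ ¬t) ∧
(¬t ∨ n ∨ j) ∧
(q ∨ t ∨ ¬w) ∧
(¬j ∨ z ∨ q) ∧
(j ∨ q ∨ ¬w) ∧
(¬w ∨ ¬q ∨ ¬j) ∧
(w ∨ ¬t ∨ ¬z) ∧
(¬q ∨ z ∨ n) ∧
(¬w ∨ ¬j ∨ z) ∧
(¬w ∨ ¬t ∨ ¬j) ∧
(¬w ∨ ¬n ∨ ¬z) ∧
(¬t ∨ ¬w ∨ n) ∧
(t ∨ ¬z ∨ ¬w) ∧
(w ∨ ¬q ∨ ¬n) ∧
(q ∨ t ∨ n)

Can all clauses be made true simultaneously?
No

No, the formula is not satisfiable.

No assignment of truth values to the variables can make all 26 clauses true simultaneously.

The formula is UNSAT (unsatisfiable).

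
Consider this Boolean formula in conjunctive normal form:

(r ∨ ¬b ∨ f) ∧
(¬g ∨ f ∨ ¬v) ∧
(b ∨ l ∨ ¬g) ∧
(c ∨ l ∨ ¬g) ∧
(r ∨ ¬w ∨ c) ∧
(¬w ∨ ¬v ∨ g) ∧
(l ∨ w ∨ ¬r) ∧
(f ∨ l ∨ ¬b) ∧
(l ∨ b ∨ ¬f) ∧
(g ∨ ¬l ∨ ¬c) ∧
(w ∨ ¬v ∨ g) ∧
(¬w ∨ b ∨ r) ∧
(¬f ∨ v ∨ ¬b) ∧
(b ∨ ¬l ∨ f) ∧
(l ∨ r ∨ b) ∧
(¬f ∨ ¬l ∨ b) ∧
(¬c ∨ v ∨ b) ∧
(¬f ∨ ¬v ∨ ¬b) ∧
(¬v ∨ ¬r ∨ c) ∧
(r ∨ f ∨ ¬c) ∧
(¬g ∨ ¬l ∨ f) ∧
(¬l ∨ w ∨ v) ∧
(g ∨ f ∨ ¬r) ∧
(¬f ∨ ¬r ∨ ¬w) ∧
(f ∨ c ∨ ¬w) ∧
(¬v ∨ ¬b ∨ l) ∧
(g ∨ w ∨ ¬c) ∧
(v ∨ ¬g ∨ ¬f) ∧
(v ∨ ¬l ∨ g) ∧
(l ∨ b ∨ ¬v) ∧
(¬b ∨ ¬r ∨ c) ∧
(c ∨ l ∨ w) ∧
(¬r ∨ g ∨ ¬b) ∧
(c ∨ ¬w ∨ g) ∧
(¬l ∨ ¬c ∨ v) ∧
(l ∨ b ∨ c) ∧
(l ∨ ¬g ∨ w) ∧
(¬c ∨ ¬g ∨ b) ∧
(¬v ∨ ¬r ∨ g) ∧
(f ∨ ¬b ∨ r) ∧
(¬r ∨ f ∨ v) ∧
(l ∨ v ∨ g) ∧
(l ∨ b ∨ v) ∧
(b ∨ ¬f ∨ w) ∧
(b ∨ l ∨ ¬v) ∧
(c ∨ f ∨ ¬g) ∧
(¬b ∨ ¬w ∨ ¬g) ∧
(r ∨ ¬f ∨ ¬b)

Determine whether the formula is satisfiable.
No

No, the formula is not satisfiable.

No assignment of truth values to the variables can make all 48 clauses true simultaneously.

The formula is UNSAT (unsatisfiable).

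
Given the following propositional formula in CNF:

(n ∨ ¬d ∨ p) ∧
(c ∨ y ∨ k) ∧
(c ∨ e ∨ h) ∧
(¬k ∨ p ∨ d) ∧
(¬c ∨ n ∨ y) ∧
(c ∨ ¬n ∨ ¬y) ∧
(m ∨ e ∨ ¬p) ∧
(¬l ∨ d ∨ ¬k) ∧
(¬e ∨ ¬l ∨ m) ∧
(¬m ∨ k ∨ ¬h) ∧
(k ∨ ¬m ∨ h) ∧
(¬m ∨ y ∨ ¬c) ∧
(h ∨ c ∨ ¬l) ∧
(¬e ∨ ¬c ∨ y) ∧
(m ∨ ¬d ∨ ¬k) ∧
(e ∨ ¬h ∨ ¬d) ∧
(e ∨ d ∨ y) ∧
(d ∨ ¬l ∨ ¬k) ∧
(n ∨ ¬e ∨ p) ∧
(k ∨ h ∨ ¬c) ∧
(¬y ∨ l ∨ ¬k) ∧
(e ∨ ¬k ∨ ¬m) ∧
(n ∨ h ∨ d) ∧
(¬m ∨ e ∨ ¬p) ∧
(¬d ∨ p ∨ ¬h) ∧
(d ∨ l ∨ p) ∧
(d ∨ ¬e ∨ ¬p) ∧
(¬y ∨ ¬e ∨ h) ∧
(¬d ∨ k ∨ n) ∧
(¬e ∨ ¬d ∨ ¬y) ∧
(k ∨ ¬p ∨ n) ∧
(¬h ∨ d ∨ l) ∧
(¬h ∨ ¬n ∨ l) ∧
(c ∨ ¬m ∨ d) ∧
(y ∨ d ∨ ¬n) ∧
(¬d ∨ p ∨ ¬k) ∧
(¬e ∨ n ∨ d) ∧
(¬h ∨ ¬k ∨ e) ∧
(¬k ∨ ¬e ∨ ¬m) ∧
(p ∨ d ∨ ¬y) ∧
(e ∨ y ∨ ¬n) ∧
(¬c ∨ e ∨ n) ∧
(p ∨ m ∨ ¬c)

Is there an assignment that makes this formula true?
No

No, the formula is not satisfiable.

No assignment of truth values to the variables can make all 43 clauses true simultaneously.

The formula is UNSAT (unsatisfiable).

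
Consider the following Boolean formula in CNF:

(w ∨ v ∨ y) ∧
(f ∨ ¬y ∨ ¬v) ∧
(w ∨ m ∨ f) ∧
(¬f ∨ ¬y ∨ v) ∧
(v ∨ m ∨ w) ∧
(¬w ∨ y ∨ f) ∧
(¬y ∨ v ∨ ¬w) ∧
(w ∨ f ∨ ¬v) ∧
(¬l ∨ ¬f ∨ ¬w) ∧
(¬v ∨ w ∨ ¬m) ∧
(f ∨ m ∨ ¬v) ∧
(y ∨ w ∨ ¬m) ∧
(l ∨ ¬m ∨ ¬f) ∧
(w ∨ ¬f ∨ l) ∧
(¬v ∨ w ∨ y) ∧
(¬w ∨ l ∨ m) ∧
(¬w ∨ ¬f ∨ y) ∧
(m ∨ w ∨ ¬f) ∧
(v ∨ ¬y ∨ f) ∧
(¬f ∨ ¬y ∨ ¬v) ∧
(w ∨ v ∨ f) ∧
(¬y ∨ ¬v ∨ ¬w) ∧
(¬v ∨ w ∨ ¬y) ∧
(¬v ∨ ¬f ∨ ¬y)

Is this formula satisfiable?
No

No, the formula is not satisfiable.

No assignment of truth values to the variables can make all 24 clauses true simultaneously.

The formula is UNSAT (unsatisfiable).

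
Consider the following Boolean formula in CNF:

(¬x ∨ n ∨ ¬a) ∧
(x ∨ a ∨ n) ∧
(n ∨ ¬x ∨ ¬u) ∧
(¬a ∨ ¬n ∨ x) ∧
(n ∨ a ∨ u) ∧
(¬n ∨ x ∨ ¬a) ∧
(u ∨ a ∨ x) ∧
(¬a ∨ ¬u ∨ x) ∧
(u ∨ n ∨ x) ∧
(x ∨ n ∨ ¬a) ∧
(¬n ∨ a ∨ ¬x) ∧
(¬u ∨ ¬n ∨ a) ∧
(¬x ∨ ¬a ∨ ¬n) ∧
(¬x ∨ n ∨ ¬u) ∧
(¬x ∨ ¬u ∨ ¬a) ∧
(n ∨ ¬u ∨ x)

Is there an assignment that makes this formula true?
No

No, the formula is not satisfiable.

No assignment of truth values to the variables can make all 16 clauses true simultaneously.

The formula is UNSAT (unsatisfiable).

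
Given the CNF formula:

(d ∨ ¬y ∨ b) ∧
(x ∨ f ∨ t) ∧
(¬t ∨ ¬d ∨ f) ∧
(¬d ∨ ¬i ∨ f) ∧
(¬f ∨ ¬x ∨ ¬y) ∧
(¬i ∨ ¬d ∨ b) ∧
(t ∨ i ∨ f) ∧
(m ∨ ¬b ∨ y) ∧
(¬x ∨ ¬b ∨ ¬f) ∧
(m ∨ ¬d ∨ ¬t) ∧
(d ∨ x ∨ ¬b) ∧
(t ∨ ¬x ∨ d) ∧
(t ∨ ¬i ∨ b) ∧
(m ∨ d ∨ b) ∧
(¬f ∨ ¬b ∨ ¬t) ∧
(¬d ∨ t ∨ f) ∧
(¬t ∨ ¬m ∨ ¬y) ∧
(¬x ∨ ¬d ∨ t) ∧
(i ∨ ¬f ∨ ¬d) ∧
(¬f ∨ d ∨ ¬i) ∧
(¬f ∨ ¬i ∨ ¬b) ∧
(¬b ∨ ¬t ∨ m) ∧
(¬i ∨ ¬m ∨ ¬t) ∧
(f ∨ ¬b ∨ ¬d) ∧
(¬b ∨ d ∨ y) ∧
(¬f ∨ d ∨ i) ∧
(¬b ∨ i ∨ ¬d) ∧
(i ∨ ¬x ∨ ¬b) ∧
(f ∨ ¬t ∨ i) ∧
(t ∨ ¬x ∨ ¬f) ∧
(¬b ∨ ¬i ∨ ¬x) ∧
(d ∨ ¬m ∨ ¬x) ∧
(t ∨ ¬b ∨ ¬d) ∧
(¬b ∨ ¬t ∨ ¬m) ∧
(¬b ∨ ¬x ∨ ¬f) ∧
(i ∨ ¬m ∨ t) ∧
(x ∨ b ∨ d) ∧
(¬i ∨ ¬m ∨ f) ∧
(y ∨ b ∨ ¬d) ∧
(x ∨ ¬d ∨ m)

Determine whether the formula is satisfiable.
No

No, the formula is not satisfiable.

No assignment of truth values to the variables can make all 40 clauses true simultaneously.

The formula is UNSAT (unsatisfiable).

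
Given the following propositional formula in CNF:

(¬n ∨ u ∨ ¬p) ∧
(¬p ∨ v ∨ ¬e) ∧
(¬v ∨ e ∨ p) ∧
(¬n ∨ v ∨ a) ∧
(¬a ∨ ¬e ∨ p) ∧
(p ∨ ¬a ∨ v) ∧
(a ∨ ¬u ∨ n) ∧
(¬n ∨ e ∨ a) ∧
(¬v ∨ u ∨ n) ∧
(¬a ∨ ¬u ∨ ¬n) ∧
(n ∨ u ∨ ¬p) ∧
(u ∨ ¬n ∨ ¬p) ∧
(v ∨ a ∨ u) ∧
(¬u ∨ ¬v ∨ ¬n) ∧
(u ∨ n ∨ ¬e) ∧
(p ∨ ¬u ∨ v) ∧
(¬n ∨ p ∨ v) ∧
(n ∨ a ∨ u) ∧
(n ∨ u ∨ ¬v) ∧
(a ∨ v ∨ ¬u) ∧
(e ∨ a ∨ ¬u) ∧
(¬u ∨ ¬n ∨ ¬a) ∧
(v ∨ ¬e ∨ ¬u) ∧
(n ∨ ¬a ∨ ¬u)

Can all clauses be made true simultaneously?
Yes

Yes, the formula is satisfiable.

One satisfying assignment is: n=True, u=False, e=True, v=True, p=False, a=False

Verification: With this assignment, all 24 clauses evaluate to true.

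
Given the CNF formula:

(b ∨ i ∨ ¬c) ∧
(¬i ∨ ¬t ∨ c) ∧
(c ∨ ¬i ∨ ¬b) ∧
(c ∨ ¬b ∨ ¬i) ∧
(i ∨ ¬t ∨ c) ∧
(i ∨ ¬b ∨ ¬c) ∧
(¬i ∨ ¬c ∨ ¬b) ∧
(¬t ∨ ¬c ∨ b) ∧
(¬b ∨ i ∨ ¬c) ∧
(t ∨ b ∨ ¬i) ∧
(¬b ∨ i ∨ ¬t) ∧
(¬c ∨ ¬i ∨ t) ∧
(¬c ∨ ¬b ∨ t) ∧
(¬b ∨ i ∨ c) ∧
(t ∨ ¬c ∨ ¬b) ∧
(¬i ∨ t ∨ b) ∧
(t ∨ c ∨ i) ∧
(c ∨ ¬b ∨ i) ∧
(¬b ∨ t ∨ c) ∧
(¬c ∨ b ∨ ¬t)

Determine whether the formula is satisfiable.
No

No, the formula is not satisfiable.

No assignment of truth values to the variables can make all 20 clauses true simultaneously.

The formula is UNSAT (unsatisfiable).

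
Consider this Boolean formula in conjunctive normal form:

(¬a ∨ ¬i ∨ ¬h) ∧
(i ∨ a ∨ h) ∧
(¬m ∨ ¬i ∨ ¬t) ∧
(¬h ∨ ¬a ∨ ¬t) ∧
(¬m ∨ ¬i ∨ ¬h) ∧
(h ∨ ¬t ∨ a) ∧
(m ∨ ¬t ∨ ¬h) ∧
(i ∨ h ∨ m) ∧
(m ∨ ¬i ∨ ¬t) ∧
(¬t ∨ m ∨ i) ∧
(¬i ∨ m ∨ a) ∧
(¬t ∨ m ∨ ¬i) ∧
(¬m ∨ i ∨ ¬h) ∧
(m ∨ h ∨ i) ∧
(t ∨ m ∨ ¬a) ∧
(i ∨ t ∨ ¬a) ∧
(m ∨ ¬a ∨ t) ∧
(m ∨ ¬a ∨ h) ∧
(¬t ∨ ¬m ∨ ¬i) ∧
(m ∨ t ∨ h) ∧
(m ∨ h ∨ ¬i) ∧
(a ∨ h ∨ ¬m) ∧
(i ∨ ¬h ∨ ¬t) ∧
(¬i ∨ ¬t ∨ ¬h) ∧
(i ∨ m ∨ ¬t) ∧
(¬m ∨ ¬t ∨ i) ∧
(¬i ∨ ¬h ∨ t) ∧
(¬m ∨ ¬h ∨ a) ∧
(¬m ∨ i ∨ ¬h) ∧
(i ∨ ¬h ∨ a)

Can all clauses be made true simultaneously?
Yes

Yes, the formula is satisfiable.

One satisfying assignment is: t=False, h=False, a=True, i=True, m=True

Verification: With this assignment, all 30 clauses evaluate to true.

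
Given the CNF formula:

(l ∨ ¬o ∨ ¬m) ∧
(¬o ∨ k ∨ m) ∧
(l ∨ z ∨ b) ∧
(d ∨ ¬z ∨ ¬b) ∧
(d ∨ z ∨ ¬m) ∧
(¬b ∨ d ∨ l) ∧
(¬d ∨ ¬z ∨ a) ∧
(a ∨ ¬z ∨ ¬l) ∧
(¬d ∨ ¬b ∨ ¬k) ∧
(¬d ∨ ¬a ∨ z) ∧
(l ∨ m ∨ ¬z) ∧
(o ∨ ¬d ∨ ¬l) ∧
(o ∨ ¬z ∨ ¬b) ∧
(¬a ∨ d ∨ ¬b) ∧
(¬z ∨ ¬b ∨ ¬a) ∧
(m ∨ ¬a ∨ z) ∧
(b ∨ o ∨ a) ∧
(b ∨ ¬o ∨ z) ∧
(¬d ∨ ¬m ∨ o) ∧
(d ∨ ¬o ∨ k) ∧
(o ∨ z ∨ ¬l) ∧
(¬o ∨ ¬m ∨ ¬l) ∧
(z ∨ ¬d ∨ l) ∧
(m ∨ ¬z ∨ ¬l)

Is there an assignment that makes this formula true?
Yes

Yes, the formula is satisfiable.

One satisfying assignment is: m=True, z=True, d=False, l=False, k=True, a=True, o=False, b=False

Verification: With this assignment, all 24 clauses evaluate to true.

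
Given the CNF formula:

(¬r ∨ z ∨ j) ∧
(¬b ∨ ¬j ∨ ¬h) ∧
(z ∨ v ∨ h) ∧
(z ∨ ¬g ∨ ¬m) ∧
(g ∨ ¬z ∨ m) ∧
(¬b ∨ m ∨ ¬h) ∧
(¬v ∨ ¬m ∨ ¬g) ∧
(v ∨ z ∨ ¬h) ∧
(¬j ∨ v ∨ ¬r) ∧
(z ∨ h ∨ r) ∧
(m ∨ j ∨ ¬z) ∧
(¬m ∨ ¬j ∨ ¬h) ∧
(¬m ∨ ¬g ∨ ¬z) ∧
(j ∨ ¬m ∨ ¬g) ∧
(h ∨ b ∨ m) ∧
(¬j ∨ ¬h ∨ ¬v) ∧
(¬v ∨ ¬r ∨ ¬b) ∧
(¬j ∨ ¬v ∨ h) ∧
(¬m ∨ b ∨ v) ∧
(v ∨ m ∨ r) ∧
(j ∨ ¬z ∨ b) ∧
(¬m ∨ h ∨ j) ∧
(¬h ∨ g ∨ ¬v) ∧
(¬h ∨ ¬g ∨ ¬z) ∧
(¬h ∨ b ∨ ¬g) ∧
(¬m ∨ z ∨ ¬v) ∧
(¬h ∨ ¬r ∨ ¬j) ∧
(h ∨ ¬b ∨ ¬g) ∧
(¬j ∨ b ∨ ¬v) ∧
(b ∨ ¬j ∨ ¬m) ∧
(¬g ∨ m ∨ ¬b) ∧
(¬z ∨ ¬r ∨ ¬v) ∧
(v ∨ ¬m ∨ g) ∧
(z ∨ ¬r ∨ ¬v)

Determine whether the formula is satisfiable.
No

No, the formula is not satisfiable.

No assignment of truth values to the variables can make all 34 clauses true simultaneously.

The formula is UNSAT (unsatisfiable).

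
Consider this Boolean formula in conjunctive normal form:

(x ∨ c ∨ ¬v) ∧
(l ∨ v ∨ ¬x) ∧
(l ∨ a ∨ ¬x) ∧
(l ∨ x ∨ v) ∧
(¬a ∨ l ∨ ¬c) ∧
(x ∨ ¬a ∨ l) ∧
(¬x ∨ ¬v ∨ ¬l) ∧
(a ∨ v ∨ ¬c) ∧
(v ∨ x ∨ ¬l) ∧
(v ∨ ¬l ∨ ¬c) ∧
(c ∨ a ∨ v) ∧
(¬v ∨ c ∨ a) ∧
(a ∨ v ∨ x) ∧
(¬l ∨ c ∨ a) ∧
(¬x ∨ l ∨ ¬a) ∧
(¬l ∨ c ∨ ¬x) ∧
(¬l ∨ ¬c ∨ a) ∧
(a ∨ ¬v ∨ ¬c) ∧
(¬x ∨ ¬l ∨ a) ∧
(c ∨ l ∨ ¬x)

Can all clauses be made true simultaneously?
Yes

Yes, the formula is satisfiable.

One satisfying assignment is: c=True, v=True, a=True, l=True, x=False

Verification: With this assignment, all 20 clauses evaluate to true.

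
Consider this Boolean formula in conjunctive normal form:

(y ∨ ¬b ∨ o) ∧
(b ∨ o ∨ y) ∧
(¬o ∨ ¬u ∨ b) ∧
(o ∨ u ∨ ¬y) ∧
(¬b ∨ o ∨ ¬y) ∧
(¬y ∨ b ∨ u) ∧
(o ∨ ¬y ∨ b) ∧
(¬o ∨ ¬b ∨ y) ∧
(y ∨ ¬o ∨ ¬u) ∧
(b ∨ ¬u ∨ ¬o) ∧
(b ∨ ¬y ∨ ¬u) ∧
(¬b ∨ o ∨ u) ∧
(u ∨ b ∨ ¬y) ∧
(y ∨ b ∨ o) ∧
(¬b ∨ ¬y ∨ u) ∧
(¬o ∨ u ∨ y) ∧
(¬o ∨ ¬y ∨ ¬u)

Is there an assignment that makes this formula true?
No

No, the formula is not satisfiable.

No assignment of truth values to the variables can make all 17 clauses true simultaneously.

The formula is UNSAT (unsatisfiable).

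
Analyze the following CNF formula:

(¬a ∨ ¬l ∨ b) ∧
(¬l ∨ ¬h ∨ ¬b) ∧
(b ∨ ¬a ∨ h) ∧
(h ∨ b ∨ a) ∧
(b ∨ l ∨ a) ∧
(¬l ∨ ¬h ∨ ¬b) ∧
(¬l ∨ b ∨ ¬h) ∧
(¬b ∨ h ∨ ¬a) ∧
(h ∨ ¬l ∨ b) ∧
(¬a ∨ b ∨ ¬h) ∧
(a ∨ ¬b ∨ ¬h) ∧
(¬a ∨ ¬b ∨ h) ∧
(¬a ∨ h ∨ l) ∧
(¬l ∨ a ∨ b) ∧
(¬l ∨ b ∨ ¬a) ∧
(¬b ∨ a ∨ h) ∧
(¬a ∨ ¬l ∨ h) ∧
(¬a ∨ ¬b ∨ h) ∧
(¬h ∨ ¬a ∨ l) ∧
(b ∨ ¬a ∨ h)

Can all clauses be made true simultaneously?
No

No, the formula is not satisfiable.

No assignment of truth values to the variables can make all 20 clauses true simultaneously.

The formula is UNSAT (unsatisfiable).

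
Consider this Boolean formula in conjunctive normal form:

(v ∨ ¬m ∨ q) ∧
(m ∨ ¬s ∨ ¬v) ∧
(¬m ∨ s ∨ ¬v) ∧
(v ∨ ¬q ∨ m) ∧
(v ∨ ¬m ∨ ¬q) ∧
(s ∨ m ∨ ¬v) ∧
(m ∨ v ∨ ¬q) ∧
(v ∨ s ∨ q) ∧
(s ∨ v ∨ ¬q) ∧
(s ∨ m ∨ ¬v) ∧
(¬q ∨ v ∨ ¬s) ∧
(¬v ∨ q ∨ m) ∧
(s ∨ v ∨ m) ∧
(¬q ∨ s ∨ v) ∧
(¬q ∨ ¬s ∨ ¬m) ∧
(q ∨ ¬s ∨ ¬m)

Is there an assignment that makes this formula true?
Yes

Yes, the formula is satisfiable.

One satisfying assignment is: m=False, s=True, v=False, q=False

Verification: With this assignment, all 16 clauses evaluate to true.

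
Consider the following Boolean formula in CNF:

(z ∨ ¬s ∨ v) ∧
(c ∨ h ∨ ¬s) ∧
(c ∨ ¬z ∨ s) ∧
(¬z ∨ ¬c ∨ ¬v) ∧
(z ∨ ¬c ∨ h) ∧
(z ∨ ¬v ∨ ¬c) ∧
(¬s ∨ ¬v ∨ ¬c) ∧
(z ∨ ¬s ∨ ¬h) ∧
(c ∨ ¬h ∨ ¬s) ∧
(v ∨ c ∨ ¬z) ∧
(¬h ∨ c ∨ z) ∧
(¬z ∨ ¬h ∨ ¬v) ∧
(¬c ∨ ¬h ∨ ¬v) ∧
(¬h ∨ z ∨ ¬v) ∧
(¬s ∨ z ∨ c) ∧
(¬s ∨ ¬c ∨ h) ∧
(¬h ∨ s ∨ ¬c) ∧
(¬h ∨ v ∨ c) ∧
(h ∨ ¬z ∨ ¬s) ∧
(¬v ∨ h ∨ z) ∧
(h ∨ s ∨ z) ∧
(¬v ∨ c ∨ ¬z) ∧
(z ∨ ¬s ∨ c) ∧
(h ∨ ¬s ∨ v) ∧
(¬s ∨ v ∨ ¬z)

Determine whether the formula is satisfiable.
Yes

Yes, the formula is satisfiable.

One satisfying assignment is: v=False, z=True, s=False, h=False, c=True

Verification: With this assignment, all 25 clauses evaluate to true.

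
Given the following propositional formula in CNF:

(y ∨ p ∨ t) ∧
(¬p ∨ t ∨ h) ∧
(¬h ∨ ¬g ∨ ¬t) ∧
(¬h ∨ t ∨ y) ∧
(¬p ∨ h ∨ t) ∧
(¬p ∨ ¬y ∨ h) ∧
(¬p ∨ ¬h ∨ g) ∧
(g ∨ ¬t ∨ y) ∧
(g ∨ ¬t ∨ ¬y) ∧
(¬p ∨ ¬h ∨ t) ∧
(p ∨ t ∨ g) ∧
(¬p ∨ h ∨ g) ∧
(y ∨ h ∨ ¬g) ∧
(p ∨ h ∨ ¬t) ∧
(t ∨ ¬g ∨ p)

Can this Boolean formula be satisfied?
No

No, the formula is not satisfiable.

No assignment of truth values to the variables can make all 15 clauses true simultaneously.

The formula is UNSAT (unsatisfiable).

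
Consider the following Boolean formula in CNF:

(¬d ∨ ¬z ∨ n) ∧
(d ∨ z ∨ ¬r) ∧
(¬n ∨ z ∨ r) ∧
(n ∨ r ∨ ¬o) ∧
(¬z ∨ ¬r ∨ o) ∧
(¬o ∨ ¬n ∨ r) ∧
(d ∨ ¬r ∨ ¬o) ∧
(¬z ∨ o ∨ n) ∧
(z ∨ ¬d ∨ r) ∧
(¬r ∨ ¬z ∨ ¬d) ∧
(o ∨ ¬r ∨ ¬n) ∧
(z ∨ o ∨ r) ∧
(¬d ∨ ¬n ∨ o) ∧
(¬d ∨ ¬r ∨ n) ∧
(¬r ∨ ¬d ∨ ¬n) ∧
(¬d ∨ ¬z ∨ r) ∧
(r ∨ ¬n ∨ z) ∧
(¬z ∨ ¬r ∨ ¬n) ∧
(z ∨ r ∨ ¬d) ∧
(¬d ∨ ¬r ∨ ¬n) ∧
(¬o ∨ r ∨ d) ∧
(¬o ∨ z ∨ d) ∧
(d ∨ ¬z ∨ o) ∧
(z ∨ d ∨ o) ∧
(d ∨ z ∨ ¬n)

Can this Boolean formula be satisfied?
No

No, the formula is not satisfiable.

No assignment of truth values to the variables can make all 25 clauses true simultaneously.

The formula is UNSAT (unsatisfiable).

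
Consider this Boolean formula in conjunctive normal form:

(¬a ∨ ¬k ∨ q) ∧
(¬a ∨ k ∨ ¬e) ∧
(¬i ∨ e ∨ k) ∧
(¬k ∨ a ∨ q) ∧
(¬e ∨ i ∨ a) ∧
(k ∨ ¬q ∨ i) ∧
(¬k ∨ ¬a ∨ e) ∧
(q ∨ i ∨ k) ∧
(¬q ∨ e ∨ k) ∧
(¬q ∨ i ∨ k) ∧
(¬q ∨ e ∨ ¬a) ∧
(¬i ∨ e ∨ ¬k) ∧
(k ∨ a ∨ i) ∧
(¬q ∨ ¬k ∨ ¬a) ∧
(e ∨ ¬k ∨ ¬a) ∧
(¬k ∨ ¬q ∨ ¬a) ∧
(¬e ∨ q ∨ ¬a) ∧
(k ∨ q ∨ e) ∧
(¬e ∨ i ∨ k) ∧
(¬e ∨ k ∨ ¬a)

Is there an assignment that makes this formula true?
Yes

Yes, the formula is satisfiable.

One satisfying assignment is: a=False, i=True, k=False, q=False, e=True

Verification: With this assignment, all 20 clauses evaluate to true.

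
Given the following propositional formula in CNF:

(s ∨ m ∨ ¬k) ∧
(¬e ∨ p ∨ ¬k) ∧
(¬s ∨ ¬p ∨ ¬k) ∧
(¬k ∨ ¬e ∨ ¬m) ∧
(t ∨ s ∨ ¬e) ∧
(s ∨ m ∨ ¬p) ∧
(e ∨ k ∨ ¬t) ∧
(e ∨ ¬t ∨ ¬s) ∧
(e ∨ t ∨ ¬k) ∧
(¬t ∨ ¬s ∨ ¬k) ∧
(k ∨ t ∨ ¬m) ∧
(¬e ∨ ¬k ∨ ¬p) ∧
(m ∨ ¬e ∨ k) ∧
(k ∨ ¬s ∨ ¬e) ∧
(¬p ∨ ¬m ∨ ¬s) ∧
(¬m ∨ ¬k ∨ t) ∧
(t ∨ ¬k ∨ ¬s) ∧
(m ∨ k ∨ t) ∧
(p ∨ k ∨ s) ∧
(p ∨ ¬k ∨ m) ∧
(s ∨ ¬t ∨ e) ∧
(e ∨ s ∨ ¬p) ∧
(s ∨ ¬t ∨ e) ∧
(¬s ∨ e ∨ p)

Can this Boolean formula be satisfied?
Yes

Yes, the formula is satisfiable.

One satisfying assignment is: p=True, m=True, e=True, t=True, k=False, s=False

Verification: With this assignment, all 24 clauses evaluate to true.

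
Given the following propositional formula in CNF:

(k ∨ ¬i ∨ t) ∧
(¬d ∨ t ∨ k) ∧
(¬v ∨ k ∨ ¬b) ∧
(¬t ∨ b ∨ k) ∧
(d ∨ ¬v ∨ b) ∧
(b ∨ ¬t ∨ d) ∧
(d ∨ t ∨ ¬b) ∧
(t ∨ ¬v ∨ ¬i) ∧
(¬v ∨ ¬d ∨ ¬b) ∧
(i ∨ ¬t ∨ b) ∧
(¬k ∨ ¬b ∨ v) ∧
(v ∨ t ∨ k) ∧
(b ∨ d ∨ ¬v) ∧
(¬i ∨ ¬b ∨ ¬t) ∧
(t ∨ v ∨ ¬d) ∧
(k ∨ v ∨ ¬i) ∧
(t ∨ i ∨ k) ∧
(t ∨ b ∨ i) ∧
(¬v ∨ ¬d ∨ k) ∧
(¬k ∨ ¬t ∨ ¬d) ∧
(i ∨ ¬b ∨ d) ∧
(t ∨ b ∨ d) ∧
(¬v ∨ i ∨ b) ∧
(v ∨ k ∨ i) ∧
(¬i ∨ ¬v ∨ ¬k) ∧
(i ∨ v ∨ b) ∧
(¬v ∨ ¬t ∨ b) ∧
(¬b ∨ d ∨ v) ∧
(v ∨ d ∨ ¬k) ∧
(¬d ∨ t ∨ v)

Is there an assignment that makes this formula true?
No

No, the formula is not satisfiable.

No assignment of truth values to the variables can make all 30 clauses true simultaneously.

The formula is UNSAT (unsatisfiable).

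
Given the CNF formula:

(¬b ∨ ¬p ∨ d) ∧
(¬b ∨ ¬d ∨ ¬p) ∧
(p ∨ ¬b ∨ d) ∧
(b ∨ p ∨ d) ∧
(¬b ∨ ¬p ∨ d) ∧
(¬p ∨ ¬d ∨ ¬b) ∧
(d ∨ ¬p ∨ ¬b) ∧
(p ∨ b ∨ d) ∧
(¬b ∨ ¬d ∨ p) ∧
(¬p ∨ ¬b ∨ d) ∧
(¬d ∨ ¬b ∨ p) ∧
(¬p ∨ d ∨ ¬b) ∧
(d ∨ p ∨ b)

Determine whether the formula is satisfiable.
Yes

Yes, the formula is satisfiable.

One satisfying assignment is: d=True, p=False, b=False

Verification: With this assignment, all 13 clauses evaluate to true.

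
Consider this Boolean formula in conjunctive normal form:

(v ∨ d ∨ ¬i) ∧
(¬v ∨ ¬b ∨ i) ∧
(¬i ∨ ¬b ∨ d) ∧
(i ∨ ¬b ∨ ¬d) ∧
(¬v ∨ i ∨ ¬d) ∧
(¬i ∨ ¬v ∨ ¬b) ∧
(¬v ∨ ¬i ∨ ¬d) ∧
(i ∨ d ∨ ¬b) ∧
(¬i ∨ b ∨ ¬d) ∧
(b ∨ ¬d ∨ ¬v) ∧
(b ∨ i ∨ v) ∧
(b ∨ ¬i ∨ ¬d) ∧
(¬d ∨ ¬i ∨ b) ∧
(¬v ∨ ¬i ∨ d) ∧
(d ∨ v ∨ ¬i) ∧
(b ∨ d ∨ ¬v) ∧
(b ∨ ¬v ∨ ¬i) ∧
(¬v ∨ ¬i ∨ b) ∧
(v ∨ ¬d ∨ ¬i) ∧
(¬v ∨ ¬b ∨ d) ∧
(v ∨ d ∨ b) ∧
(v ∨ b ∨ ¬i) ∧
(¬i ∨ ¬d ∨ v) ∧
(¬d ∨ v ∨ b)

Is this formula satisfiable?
No

No, the formula is not satisfiable.

No assignment of truth values to the variables can make all 24 clauses true simultaneously.

The formula is UNSAT (unsatisfiable).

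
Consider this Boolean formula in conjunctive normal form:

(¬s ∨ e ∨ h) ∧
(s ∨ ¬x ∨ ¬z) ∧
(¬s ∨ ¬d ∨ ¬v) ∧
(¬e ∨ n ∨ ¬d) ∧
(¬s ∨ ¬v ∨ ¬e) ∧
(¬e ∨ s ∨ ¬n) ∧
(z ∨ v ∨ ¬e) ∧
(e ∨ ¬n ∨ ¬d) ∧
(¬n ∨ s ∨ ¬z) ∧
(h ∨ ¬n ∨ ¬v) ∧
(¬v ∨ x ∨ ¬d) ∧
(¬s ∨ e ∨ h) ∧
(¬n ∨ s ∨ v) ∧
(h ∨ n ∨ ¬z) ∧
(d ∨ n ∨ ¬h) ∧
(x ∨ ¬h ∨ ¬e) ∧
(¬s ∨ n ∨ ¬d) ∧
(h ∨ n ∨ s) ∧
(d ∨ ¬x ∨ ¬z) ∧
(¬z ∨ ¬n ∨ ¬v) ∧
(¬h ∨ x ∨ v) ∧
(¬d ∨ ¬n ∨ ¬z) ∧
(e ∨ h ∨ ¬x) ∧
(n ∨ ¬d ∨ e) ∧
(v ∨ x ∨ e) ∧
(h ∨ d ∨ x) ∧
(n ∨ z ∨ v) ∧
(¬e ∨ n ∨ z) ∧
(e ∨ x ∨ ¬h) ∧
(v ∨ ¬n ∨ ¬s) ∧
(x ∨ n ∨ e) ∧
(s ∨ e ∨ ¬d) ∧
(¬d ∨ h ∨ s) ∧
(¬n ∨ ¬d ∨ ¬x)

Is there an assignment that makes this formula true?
Yes

Yes, the formula is satisfiable.

One satisfying assignment is: v=True, z=False, h=True, d=False, e=False, s=False, n=True, x=True

Verification: With this assignment, all 34 clauses evaluate to true.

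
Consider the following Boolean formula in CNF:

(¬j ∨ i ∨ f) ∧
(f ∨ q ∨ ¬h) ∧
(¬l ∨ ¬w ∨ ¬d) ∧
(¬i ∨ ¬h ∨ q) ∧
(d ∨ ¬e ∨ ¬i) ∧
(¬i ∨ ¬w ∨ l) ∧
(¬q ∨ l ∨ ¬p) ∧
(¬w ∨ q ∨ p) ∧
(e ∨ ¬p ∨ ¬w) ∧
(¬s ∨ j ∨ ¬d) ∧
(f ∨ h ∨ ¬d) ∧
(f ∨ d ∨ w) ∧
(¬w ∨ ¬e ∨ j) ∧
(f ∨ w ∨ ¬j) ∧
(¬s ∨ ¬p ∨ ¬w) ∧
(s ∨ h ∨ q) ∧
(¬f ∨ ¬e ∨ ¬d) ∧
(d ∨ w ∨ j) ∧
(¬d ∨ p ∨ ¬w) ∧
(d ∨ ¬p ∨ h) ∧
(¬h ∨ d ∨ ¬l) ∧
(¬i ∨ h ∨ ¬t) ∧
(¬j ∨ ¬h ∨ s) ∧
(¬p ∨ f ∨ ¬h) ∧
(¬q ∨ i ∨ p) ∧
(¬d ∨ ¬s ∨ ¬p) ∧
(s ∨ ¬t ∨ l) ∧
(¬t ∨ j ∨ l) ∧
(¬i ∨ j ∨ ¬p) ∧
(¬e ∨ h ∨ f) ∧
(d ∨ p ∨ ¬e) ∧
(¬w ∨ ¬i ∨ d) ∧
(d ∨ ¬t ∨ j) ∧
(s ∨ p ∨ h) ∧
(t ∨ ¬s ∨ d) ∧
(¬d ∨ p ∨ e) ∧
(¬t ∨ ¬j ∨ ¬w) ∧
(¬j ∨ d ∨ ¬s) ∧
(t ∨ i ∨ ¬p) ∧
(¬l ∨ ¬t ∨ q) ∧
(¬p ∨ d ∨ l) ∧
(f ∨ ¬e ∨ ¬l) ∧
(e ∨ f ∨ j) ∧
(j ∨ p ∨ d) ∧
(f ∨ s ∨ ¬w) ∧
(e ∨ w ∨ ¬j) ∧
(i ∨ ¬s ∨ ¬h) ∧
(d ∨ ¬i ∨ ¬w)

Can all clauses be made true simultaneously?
Yes

Yes, the formula is satisfiable.

One satisfying assignment is: h=True, q=True, d=True, j=False, t=False, l=False, s=False, p=False, e=True, i=True, f=False, w=False

Verification: With this assignment, all 48 clauses evaluate to true.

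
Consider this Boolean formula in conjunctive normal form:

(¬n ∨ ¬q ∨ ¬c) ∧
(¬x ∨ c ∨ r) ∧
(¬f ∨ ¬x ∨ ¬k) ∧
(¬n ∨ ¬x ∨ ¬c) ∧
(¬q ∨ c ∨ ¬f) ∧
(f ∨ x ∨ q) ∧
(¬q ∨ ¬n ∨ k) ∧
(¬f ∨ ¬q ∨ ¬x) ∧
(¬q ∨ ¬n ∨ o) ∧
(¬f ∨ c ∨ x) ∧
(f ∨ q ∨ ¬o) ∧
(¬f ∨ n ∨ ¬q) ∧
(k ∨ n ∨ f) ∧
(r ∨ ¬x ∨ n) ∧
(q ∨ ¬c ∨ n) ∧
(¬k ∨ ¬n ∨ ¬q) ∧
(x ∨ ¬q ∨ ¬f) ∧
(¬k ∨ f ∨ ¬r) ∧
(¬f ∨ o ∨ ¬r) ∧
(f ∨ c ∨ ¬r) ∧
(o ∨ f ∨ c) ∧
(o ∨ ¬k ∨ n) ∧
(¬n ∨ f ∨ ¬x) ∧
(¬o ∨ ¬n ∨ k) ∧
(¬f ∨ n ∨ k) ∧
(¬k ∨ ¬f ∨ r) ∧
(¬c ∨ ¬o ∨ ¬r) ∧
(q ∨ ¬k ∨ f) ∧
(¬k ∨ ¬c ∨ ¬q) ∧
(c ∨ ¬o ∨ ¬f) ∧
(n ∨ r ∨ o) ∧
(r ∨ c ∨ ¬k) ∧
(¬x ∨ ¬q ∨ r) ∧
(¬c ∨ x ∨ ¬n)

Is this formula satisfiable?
No

No, the formula is not satisfiable.

No assignment of truth values to the variables can make all 34 clauses true simultaneously.

The formula is UNSAT (unsatisfiable).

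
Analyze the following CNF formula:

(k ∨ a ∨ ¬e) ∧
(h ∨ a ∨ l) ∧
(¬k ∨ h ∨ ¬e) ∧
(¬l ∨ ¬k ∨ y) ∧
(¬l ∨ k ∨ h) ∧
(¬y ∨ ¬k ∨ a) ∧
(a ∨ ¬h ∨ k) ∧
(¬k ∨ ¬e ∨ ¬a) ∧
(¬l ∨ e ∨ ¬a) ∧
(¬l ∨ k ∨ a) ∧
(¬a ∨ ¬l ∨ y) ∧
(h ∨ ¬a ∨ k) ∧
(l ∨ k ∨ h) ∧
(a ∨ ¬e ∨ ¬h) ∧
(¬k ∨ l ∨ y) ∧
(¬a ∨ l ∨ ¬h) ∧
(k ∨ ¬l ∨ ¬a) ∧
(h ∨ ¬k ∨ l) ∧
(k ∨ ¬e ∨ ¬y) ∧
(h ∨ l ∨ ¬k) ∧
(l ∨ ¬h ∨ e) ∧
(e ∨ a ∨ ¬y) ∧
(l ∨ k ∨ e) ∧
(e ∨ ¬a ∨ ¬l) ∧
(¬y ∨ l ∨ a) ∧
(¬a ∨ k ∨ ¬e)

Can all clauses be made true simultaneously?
No

No, the formula is not satisfiable.

No assignment of truth values to the variables can make all 26 clauses true simultaneously.

The formula is UNSAT (unsatisfiable).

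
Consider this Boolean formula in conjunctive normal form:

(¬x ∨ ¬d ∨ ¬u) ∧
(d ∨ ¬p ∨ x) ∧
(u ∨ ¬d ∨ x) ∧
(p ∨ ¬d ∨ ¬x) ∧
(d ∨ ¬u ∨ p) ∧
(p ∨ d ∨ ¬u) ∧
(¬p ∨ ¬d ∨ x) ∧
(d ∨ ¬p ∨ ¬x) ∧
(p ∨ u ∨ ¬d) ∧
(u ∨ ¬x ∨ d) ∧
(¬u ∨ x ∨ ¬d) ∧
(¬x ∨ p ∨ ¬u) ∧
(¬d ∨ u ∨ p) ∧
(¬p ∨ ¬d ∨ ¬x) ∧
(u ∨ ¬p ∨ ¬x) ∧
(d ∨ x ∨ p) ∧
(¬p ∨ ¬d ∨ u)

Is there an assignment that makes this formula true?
No

No, the formula is not satisfiable.

No assignment of truth values to the variables can make all 17 clauses true simultaneously.

The formula is UNSAT (unsatisfiable).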